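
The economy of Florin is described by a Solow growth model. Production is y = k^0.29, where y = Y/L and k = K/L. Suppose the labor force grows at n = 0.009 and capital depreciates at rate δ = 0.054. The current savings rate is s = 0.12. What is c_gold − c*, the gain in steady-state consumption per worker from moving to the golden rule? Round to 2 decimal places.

n + δ = 0.009 + 0.054 = 0.063.
Current steady state (s = 0.12): k* = (0.12/0.063)^(1/0.71) ≈ 2.4782, y* = 2.4782^0.29 ≈ 1.3011, c* = (1−0.12)·1.3011 ≈ 1.1449.
At the golden rule the marginal product of capital equals n+δ: 0.29·k^(0.29−1) = 0.063. Solving, k_gold = (0.29/0.063)^(1/0.71) ≈ 8.5878.
y_gold = 8.5878^0.29 ≈ 1.8656, c_gold = y_gold − 0.063·k_gold ≈ 1.3246.
Gain: Δc = 1.3246 − 1.1449 ≈ 0.1797.

Δc ≈ 0.18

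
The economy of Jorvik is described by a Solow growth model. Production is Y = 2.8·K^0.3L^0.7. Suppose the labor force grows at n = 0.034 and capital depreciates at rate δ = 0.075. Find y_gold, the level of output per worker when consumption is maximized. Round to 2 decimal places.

Capital per worker breaks even when investment replaces (n + δ)·k; here n + δ = 0.109.
Maximizing c = f(k) − (n+δ)·k gives f'(k) = n+δ, i.e. 0.3·2.8·k^(0.3−1) = 0.109, so k_gold = (0.3·2.8/0.109)^(1/0.7) ≈ 18.4898.
Output: y_gold = 2.8·k_gold^0.3 = 2.8·18.4898^0.3 ≈ 6.7180.

y_gold ≈ 6.72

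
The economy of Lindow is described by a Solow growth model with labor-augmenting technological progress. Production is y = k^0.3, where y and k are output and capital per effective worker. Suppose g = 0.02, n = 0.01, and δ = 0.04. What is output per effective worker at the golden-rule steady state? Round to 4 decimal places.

Break-even investment rate: n + g + δ = 0.01 + 0.02 + 0.04 = 0.07.
Setting f'(k) = n+g+δ gives 0.3·k^(0.3−1) = 0.07, hence k_gold = (0.3/0.07)^(1/0.7) ≈ 7.9963.
Output: y_gold = k_gold^0.3 = 7.9963^0.3 ≈ 1.8658.

y_gold ≈ 1.8658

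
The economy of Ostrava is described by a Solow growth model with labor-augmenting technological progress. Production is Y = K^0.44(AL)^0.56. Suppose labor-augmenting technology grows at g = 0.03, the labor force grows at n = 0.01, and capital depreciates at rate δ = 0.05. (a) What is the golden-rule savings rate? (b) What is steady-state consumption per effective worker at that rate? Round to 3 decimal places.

The effective depreciation rate is n + g + δ = 0.01 + 0.03 + 0.05 = 0.09.
For Cobb-Douglas, s_gold equals capital's share: s_gold = 0.44.
Maximizing c = f(k) − (n+g+δ)·k gives f'(k) = n+g+δ, i.e. 0.44·k^(0.44−1) = 0.09, so k_gold = (0.44/0.09)^(1/0.56) ≈ 17.0111.
y_gold = 17.0111^0.44 ≈ 3.4795; c_gold = (1−0.44)·y_gold ≈ 1.9485.

(a) s_gold = 0.440; (b) c_gold ≈ 1.949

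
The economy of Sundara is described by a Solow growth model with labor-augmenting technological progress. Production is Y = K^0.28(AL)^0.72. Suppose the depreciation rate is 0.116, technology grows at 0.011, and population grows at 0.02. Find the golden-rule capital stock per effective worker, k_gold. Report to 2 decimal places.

Capital per effective worker breaks even when investment replaces (n + g + δ)·k; here n + g + δ = 0.147.
At the golden rule the marginal product of capital equals n+g+δ: 0.28·k^(0.28−1) = 0.147. Solving, k_gold = (0.28/0.147)^(1/0.72) ≈ 2.4472.

k_gold ≈ 2.45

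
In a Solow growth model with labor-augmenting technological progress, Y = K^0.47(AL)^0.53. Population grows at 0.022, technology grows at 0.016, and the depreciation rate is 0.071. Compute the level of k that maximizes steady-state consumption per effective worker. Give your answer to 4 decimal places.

Break-even investment rate: n + g + δ = 0.022 + 0.016 + 0.071 = 0.109.
Maximizing c = f(k) − (n+g+δ)·k gives f'(k) = n+g+δ, i.e. 0.47·k^(0.47−1) = 0.109, so k_gold = (0.47/0.109)^(1/0.53) ≈ 15.7577.

k_gold ≈ 15.7577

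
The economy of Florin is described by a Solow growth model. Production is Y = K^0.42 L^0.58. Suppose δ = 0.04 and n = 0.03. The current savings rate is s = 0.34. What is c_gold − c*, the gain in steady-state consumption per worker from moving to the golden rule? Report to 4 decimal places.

Δc ≈ 0.0499

Capital per worker breaks even when investment replaces (n + δ)·k; here n + δ = 0.07.
Current steady state (s = 0.34): k* = (0.34/0.07)^(1/0.58) ≈ 15.2551, y* = 15.2551^0.42 ≈ 3.1408, c* = (1−0.34)·3.1408 ≈ 2.0729.
Golden rule sets MPK = n+δ: 0.42·k^(0.42−1) = 0.07, so k_gold = (0.42/0.07)^(1/0.58) ≈ 21.9604.
y_gold = 21.9604^0.42 ≈ 3.6601, c_gold = y_gold − 0.07·k_gold ≈ 2.1228.
Gain: Δc = 2.1228 − 2.0729 ≈ 0.0499.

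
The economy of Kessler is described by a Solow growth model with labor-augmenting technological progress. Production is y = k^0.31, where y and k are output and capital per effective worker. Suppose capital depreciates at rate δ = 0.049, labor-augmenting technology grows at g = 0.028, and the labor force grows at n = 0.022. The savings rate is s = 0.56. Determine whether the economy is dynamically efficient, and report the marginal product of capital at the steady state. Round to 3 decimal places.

n + g + δ = 0.022 + 0.028 + 0.049 = 0.099.
Steady-state k*: s·k^0.31 = 0.099·k gives k* = (0.56/0.099)^(1/0.69) ≈ 12.3213.
MPK = 0.31·12.3213^(-0.69) ≈ 0.0548.
MPK < n+g+δ = 0.099, so the economy is dynamically inefficient (over-saving).

dynamically inefficient; MPK ≈ 0.055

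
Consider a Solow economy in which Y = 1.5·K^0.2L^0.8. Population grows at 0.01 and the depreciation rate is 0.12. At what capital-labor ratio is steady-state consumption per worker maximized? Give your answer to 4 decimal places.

k_gold ≈ 2.8443

n + δ = 0.01 + 0.12 = 0.13.
Maximizing c = f(k) − (n+δ)·k gives f'(k) = n+δ, i.e. 0.2·1.5·k^(0.2−1) = 0.13, so k_gold = (0.2·1.5/0.13)^(1/0.8) ≈ 2.8443.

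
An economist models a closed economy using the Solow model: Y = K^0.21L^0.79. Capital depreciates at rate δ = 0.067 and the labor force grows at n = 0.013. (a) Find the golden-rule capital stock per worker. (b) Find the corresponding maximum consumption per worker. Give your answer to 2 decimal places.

Break-even investment rate: n + δ = 0.013 + 0.067 = 0.08.
Golden rule sets MPK = n+δ: 0.21·k^(0.21−1) = 0.08, so k_gold = (0.21/0.08)^(1/0.79) ≈ 3.3927.
y_gold = 3.3927^0.21 ≈ 1.2925; c_gold = y_gold − 0.08·k_gold ≈ 1.0210.

(a) k_gold ≈ 3.39; (b) c_gold ≈ 1.02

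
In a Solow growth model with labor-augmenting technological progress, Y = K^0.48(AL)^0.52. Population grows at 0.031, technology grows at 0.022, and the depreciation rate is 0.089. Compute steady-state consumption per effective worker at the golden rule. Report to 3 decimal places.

Capital per effective worker breaks even when investment replaces (n + g + δ)·k; here n + g + δ = 0.142.
Setting f'(k) = n+g+δ gives 0.48·k^(0.48−1) = 0.142, hence k_gold = (0.48/0.142)^(1/0.52) ≈ 10.4044.
y_gold = 10.4044^0.48 ≈ 3.0780.
c_gold = y_gold − (n+g+δ)·k_gold = 3.0780 − 0.142·10.4044 ≈ 1.6005.

c_gold ≈ 1.601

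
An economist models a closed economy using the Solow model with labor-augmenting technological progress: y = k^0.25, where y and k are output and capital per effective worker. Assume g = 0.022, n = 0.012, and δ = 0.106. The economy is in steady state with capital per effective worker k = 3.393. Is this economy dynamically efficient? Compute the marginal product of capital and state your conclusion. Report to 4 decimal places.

dynamically inefficient; MPK ≈ 0.1000

Break-even investment rate: n + g + δ = 0.012 + 0.022 + 0.106 = 0.14.
MPK = 0.25·k^(0.25−1) = 0.25·3.393^(-0.75) ≈ 0.1000.
MPK < 0.14, so the economy is dynamically inefficient (over-saving).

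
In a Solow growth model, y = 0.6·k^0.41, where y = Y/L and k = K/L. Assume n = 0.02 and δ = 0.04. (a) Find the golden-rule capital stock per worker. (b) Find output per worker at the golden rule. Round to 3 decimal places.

(a) k_gold ≈ 10.930; (b) y_gold ≈ 1.599

Break-even investment rate: n + δ = 0.02 + 0.04 = 0.06.
Maximizing c = f(k) − (n+δ)·k gives f'(k) = n+δ, i.e. 0.41·0.6·k^(0.41−1) = 0.06, so k_gold = (0.41·0.6/0.06)^(1/0.59) ≈ 10.9299.
y_gold = 0.6·10.9299^0.41 ≈ 1.5995.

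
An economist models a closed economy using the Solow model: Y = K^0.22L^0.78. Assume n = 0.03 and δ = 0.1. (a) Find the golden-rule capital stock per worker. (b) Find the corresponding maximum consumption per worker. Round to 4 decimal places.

(a) k_gold ≈ 1.9630; (b) c_gold ≈ 0.9048

The effective depreciation rate is n + δ = 0.03 + 0.1 = 0.13.
Golden rule sets MPK = n+δ: 0.22·k^(0.22−1) = 0.13, so k_gold = (0.22/0.13)^(1/0.78) ≈ 1.9630.
y_gold = 1.9630^0.22 ≈ 1.1600; c_gold = y_gold − 0.13·k_gold ≈ 0.9048.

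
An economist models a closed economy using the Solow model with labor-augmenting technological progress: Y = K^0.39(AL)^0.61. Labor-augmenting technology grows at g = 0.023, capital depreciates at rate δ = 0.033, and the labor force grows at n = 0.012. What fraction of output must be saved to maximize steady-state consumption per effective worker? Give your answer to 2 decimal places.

s_gold = 0.39

The effective depreciation rate is n + g + δ = 0.012 + 0.023 + 0.033 = 0.068.
At the golden rule MPK = n+g+δ, and in any Cobb-Douglas steady state s = (n+g+δ)·k/y = MPK·k/y = capital's share 0.39.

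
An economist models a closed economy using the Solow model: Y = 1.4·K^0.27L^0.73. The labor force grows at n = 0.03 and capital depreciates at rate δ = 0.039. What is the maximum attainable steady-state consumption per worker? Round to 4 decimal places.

c_gold ≈ 1.9171

The effective depreciation rate is n + δ = 0.03 + 0.039 = 0.069.
Setting f'(k) = n+δ gives 0.27·1.4·k^(0.27−1) = 0.069, hence k_gold = (0.27·1.4/0.069)^(1/0.73) ≈ 10.2764.
y_gold = 1.4·10.2764^0.27 ≈ 2.6262.
c_gold = y_gold − (n+δ)·k_gold = 2.6262 − 0.069·10.2764 ≈ 1.9171.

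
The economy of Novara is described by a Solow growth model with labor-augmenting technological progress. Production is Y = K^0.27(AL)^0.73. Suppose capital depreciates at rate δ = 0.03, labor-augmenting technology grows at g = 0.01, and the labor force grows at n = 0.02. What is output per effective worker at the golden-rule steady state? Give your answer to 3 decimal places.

y_gold ≈ 1.744

n + g + δ = 0.02 + 0.01 + 0.03 = 0.06.
Maximizing c = f(k) − (n+g+δ)·k gives f'(k) = n+g+δ, i.e. 0.27·k^(0.27−1) = 0.06, so k_gold = (0.27/0.06)^(1/0.73) ≈ 7.8490.
Output: y_gold = k_gold^0.27 = 7.8490^0.27 ≈ 1.7442.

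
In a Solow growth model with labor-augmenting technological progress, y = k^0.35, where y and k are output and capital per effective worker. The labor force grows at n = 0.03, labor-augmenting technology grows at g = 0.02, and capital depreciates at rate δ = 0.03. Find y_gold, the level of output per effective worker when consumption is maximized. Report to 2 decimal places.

n + g + δ = 0.03 + 0.02 + 0.03 = 0.08.
At the golden rule the marginal product of capital equals n+g+δ: 0.35·k^(0.35−1) = 0.08. Solving, k_gold = (0.35/0.08)^(1/0.65) ≈ 9.6855.
Output: y_gold = k_gold^0.35 = 9.6855^0.35 ≈ 2.2138.

y_gold ≈ 2.21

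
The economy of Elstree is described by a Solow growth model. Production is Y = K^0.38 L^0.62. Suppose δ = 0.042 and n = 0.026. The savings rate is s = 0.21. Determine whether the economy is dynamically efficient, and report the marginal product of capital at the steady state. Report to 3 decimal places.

dynamically efficient; MPK ≈ 0.123

Break-even investment rate: n + δ = 0.026 + 0.042 = 0.068.
Steady-state k*: s·k^0.38 = 0.068·k gives k* = (0.21/0.068)^(1/0.62) ≈ 6.1639.
MPK = 0.38·6.1639^(-0.62) ≈ 0.1230.
MPK > n+δ = 0.068, so the economy is dynamically efficient (under-saving).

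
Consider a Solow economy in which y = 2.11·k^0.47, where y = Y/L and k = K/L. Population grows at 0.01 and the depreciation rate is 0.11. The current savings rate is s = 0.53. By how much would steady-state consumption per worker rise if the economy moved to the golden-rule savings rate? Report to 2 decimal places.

Δc ≈ 0.10

The effective depreciation rate is n + δ = 0.01 + 0.11 = 0.12.
Current steady state (s = 0.53): k* = (0.53·2.11/0.12)^(1/0.53) ≈ 67.4549, y* = 2.11·67.4549^0.47 ≈ 15.2728, c* = (1−0.53)·15.2728 ≈ 7.1782.
Maximizing c = f(k) − (n+δ)·k gives f'(k) = n+δ, i.e. 0.47·2.11·k^(0.47−1) = 0.12, so k_gold = (0.47·2.11/0.12)^(1/0.53) ≈ 53.7730.
y_gold = 2.11·53.7730^0.47 ≈ 13.7293, c_gold = y_gold − 0.12·k_gold ≈ 7.2765.
Gain: Δc = 7.2765 − 7.1782 ≈ 0.0983.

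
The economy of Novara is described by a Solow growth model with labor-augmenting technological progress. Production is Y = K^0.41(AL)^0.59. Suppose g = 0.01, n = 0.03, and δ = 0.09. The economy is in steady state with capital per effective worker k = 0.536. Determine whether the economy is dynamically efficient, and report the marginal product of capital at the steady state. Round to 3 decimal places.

Break-even investment rate: n + g + δ = 0.03 + 0.01 + 0.09 = 0.13.
MPK = 0.41·k^(0.41−1) = 0.41·0.536^(-0.59) ≈ 0.5923.
MPK > 0.13, so the economy is dynamically efficient (under-saving).

dynamically efficient; MPK ≈ 0.592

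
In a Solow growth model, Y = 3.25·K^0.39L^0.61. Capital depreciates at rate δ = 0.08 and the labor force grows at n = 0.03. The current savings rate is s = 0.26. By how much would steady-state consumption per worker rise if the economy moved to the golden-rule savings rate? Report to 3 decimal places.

Δc ≈ 0.605

n + δ = 0.03 + 0.08 = 0.11.
Current steady state (s = 0.26): k* = (0.26·3.25/0.11)^(1/0.61) ≈ 28.2866, y* = 3.25·28.2866^0.39 ≈ 11.9674, c* = (1−0.26)·11.9674 ≈ 8.8559.
At the golden rule the marginal product of capital equals n+δ: 0.39·3.25·k^(0.39−1) = 0.11. Solving, k_gold = (0.39·3.25/0.11)^(1/0.61) ≈ 54.9863.
y_gold = 3.25·54.9863^0.39 ≈ 15.5090, c_gold = y_gold − 0.11·k_gold ≈ 9.4605.
Gain: Δc = 9.4605 − 8.8559 ≈ 0.6046.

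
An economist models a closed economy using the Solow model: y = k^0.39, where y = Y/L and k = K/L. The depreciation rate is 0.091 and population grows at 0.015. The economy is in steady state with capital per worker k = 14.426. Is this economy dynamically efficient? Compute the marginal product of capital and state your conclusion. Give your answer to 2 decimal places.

Break-even investment rate: n + δ = 0.015 + 0.091 = 0.106.
MPK = 0.39·k^(0.39−1) = 0.39·14.426^(-0.61) ≈ 0.0766.
MPK < 0.106, so the economy is dynamically inefficient (over-saving).

dynamically inefficient; MPK ≈ 0.08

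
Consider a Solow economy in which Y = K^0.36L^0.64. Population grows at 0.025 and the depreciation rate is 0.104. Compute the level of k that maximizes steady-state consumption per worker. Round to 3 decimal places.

n + δ = 0.025 + 0.104 = 0.129.
Maximizing c = f(k) − (n+δ)·k gives f'(k) = n+δ, i.e. 0.36·k^(0.36−1) = 0.129, so k_gold = (0.36/0.129)^(1/0.64) ≈ 4.9708.

k_gold ≈ 4.971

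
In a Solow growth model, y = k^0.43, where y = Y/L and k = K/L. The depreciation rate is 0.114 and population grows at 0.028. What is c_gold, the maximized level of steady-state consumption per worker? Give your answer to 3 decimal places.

The effective depreciation rate is n + δ = 0.028 + 0.114 = 0.142.
Setting f'(k) = n+δ gives 0.43·k^(0.43−1) = 0.142, hence k_gold = (0.43/0.142)^(1/0.57) ≈ 6.9851.
y_gold = 6.9851^0.43 ≈ 2.3067.
c_gold = y_gold − (n+δ)·k_gold = 2.3067 − 0.142·6.9851 ≈ 1.3148.

c_gold ≈ 1.315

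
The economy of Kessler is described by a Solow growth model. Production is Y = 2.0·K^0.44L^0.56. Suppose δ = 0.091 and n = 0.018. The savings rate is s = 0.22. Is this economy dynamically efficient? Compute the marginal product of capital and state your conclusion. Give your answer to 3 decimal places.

dynamically efficient; MPK ≈ 0.218

The effective depreciation rate is n + δ = 0.018 + 0.091 = 0.109.
Steady-state k*: s·A·k^0.44 = 0.109·k gives k* = (0.22·2.0/0.109)^(1/0.56) ≈ 12.0834.
MPK = 0.44·2.0·12.0834^(-0.56) ≈ 0.2180.
MPK > n+δ = 0.109, so the economy is dynamically efficient (under-saving).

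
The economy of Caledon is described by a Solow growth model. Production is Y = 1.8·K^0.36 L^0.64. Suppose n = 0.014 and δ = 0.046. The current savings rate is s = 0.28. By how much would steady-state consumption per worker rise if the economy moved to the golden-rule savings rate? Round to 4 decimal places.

Δc ≈ 0.1024

Break-even investment rate: n + δ = 0.014 + 0.046 = 0.06.
Current steady state (s = 0.28): k* = (0.28·1.8/0.06)^(1/0.64) ≈ 27.8091, y* = 1.8·27.8091^0.36 ≈ 5.9591, c* = (1−0.28)·5.9591 ≈ 4.2905.
Maximizing c = f(k) − (n+δ)·k gives f'(k) = n+δ, i.e. 0.36·1.8·k^(0.36−1) = 0.06, so k_gold = (0.36·1.8/0.06)^(1/0.64) ≈ 41.1836.
y_gold = 1.8·41.1836^0.36 ≈ 6.8639, c_gold = y_gold − 0.06·k_gold ≈ 4.3929.
Gain: Δc = 4.3929 − 4.2905 ≈ 0.1024.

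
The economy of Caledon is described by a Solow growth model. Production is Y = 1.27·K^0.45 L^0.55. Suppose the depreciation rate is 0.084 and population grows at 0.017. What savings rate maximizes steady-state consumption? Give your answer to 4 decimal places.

n + δ = 0.017 + 0.084 = 0.101.
At the golden rule MPK = n+δ, and in any Cobb-Douglas steady state s = (n+δ)·k/y = MPK·k/y = capital's share 0.45.

s_gold = 0.4500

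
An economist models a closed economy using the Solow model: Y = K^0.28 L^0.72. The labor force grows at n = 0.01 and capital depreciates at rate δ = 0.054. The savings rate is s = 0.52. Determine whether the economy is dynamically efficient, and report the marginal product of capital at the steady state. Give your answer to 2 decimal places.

Break-even investment rate: n + δ = 0.01 + 0.054 = 0.064.
Steady-state k*: s·k^0.28 = 0.064·k gives k* = (0.52/0.064)^(1/0.72) ≈ 18.3503.
MPK = 0.28·18.3503^(-0.72) ≈ 0.0345.
MPK < n+δ = 0.064, so the economy is dynamically inefficient (over-saving).

dynamically inefficient; MPK ≈ 0.03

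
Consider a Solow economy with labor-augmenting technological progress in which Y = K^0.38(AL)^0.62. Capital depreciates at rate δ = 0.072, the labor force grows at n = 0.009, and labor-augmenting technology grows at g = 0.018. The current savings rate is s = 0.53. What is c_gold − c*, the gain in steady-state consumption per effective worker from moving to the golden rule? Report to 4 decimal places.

Break-even investment rate: n + g + δ = 0.009 + 0.018 + 0.072 = 0.099.
Current steady state (s = 0.53): k* = (0.53/0.099)^(1/0.62) ≈ 14.9702, y* = 14.9702^0.38 ≈ 2.7963, c* = (1−0.53)·2.7963 ≈ 1.3143.
Golden rule sets MPK = n+g+δ: 0.38·k^(0.38−1) = 0.099, so k_gold = (0.38/0.099)^(1/0.62) ≈ 8.7534.
y_gold = 8.7534^0.38 ≈ 2.2805, c_gold = y_gold − 0.099·k_gold ≈ 1.4139.
Gain: Δc = 1.4139 − 1.3143 ≈ 0.0996.

Δc ≈ 0.0996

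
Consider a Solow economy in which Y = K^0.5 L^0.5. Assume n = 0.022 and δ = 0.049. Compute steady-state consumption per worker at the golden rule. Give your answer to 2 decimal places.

c_gold ≈ 3.52

Break-even investment rate: n + δ = 0.022 + 0.049 = 0.071.
Setting f'(k) = n+δ gives 0.5·k^(0.5−1) = 0.071, hence k_gold = (0.5/0.071)^(1/0.5) ≈ 49.5933.
y_gold = 49.5933^0.5 ≈ 7.0423.
c_gold = y_gold − (n+δ)·k_gold = 7.0423 − 0.071·49.5933 ≈ 3.5211.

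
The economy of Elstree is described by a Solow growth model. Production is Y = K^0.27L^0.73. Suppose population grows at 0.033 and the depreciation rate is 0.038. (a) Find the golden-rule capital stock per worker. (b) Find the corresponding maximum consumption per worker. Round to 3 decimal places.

(a) k_gold ≈ 6.233; (b) c_gold ≈ 1.196

Break-even investment rate: n + δ = 0.033 + 0.038 = 0.071.
Setting f'(k) = n+δ gives 0.27·k^(0.27−1) = 0.071, hence k_gold = (0.27/0.071)^(1/0.73) ≈ 6.2325.
y_gold = 6.2325^0.27 ≈ 1.6389; c_gold = y_gold − 0.071·k_gold ≈ 1.1964.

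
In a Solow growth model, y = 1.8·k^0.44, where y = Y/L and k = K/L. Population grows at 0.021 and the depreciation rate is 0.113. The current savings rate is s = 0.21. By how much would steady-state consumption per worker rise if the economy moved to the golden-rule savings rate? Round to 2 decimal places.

Δc ≈ 0.86

Capital per worker breaks even when investment replaces (n + δ)·k; here n + δ = 0.134.
Current steady state (s = 0.21): k* = (0.21·1.8/0.134)^(1/0.56) ≈ 6.3718, y* = 1.8·6.3718^0.44 ≈ 4.0658, c* = (1−0.21)·4.0658 ≈ 3.2120.
Setting f'(k) = n+δ gives 0.44·1.8·k^(0.44−1) = 0.134, hence k_gold = (0.44·1.8/0.134)^(1/0.56) ≈ 23.8723.
y_gold = 1.8·23.8723^0.44 ≈ 7.2702, c_gold = y_gold − 0.134·k_gold ≈ 4.0713.
Gain: Δc = 4.0713 − 3.2120 ≈ 0.8593.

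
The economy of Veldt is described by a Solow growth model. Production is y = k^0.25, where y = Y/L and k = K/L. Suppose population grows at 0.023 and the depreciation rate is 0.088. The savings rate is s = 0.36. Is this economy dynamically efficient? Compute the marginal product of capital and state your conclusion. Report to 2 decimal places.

dynamically inefficient; MPK ≈ 0.08

The effective depreciation rate is n + δ = 0.023 + 0.088 = 0.111.
Steady-state k*: s·k^0.25 = 0.111·k gives k* = (0.36/0.111)^(1/0.75) ≈ 4.8007.
MPK = 0.25·4.8007^(-0.75) ≈ 0.0771.
MPK < n+δ = 0.111, so the economy is dynamically inefficient (over-saving).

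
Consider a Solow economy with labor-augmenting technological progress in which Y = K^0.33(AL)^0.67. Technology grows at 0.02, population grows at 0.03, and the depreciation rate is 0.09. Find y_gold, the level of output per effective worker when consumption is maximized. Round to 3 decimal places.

n + g + δ = 0.03 + 0.02 + 0.09 = 0.14.
Setting f'(k) = n+g+δ gives 0.33·k^(0.33−1) = 0.14, hence k_gold = (0.33/0.14)^(1/0.67) ≈ 3.5958.
Output: y_gold = k_gold^0.33 = 3.5958^0.33 ≈ 1.5255.

y_gold ≈ 1.526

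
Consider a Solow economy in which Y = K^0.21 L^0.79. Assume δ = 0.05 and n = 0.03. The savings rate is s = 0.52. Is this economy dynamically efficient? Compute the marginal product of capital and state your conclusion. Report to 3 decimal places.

n + δ = 0.03 + 0.05 = 0.08.
Steady-state k*: s·k^0.21 = 0.08·k gives k* = (0.52/0.08)^(1/0.79) ≈ 10.6907.
MPK = 0.21·10.6907^(-0.79) ≈ 0.0323.
MPK < n+δ = 0.08, so the economy is dynamically inefficient (over-saving).

dynamically inefficient; MPK ≈ 0.032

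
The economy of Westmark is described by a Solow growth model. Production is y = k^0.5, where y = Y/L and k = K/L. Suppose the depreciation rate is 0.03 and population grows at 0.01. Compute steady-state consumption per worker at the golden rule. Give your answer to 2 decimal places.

Capital per worker breaks even when investment replaces (n + δ)·k; here n + δ = 0.04.
Setting f'(k) = n+δ gives 0.5·k^(0.5−1) = 0.04, hence k_gold = (0.5/0.04)^(1/0.5) ≈ 156.2500.
y_gold = 156.2500^0.5 ≈ 12.5000.
c_gold = y_gold − (n+δ)·k_gold = 12.5000 − 0.04·156.2500 ≈ 6.2500.

c_gold ≈ 6.25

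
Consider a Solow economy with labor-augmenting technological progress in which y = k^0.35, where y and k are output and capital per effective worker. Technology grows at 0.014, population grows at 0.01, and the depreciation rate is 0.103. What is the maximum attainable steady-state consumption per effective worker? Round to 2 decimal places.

n + g + δ = 0.01 + 0.014 + 0.103 = 0.127.
Setting f'(k) = n+g+δ gives 0.35·k^(0.35−1) = 0.127, hence k_gold = (0.35/0.127)^(1/0.65) ≈ 4.7570.
y_gold = 4.7570^0.35 ≈ 1.7261.
c_gold = y_gold − (n+g+δ)·k_gold = 1.7261 − 0.127·4.7570 ≈ 1.1220.

c_gold ≈ 1.12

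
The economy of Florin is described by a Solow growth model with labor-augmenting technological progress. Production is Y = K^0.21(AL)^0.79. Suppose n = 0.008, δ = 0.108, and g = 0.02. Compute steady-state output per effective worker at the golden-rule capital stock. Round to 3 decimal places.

The effective depreciation rate is n + g + δ = 0.008 + 0.02 + 0.108 = 0.136.
At the golden rule the marginal product of capital equals n+g+δ: 0.21·k^(0.21−1) = 0.136. Solving, k_gold = (0.21/0.136)^(1/0.79) ≈ 1.7331.
Output: y_gold = k_gold^0.21 = 1.7331^0.21 ≈ 1.1224.

y_gold ≈ 1.122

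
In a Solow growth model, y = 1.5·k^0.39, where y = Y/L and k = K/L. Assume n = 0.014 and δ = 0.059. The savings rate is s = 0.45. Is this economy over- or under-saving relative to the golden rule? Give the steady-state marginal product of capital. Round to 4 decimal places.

Capital per worker breaks even when investment replaces (n + δ)·k; here n + δ = 0.073.
Steady-state k*: s·A·k^0.39 = 0.073·k gives k* = (0.45·1.5/0.073)^(1/0.61) ≈ 38.3332.
MPK = 0.39·1.5·38.3332^(-0.61) ≈ 0.0633.
MPK < n+δ = 0.073, so the economy is dynamically inefficient (over-saving).

over-saving; MPK ≈ 0.0633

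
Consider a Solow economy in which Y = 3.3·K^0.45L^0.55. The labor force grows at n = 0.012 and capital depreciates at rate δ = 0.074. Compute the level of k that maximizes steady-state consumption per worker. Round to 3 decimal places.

Capital per worker breaks even when investment replaces (n + δ)·k; here n + δ = 0.086.
Maximizing c = f(k) − (n+δ)·k gives f'(k) = n+δ, i.e. 0.45·3.3·k^(0.45−1) = 0.086, so k_gold = (0.45·3.3/0.086)^(1/0.55) ≈ 177.6256.

k_gold ≈ 177.626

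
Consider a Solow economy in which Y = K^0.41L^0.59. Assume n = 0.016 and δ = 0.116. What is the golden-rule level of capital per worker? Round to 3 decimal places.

n + δ = 0.016 + 0.116 = 0.132.
At the golden rule the marginal product of capital equals n+δ: 0.41·k^(0.41−1) = 0.132. Solving, k_gold = (0.41/0.132)^(1/0.59) ≈ 6.8274.

k_gold ≈ 6.827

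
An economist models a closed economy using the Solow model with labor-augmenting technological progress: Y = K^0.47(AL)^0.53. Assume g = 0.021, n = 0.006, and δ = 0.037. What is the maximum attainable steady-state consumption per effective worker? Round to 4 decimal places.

c_gold ≈ 3.1057

Capital per effective worker breaks even when investment replaces (n + g + δ)·k; here n + g + δ = 0.064.
Golden rule sets MPK = n+g+δ: 0.47·k^(0.47−1) = 0.064, so k_gold = (0.47/0.064)^(1/0.53) ≈ 43.0336.
y_gold = 43.0336^0.47 ≈ 5.8599.
c_gold = y_gold − (n+g+δ)·k_gold = 5.8599 − 0.064·43.0336 ≈ 3.1057.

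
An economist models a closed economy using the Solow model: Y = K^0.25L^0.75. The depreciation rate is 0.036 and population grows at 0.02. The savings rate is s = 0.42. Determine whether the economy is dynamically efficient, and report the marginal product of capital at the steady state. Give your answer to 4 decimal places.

dynamically inefficient; MPK ≈ 0.0333

The effective depreciation rate is n + δ = 0.02 + 0.036 = 0.056.
Steady-state k*: s·k^0.25 = 0.056·k gives k* = (0.42/0.056)^(1/0.75) ≈ 14.6808.
MPK = 0.25·14.6808^(-0.75) ≈ 0.0333.
MPK < n+δ = 0.056, so the economy is dynamically inefficient (over-saving).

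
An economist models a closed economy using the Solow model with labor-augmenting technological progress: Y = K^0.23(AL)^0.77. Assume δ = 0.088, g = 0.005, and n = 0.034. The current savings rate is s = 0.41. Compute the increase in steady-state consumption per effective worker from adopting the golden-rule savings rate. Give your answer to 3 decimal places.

Capital per effective worker breaks even when investment replaces (n + g + δ)·k; here n + g + δ = 0.127.
Current steady state (s = 0.41): k* = (0.41/0.127)^(1/0.77) ≈ 4.5816, y* = 4.5816^0.23 ≈ 1.4192, c* = (1−0.41)·1.4192 ≈ 0.8373.
Golden rule sets MPK = n+g+δ: 0.23·k^(0.23−1) = 0.127, so k_gold = (0.23/0.127)^(1/0.77) ≈ 2.1626.
y_gold = 2.1626^0.23 ≈ 1.1941, c_gold = y_gold − 0.127·k_gold ≈ 0.9195.
Gain: Δc = 0.9195 − 0.8373 ≈ 0.0822.

Δc ≈ 0.082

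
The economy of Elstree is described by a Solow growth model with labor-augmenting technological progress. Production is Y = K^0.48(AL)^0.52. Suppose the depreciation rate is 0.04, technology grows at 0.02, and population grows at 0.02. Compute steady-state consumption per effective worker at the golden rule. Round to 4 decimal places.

Break-even investment rate: n + g + δ = 0.02 + 0.02 + 0.04 = 0.08.
Golden rule sets MPK = n+g+δ: 0.48·k^(0.48−1) = 0.08, so k_gold = (0.48/0.08)^(1/0.52) ≈ 31.3650.
y_gold = 31.3650^0.48 ≈ 5.2275.
c_gold = y_gold − (n+g+δ)·k_gold = 5.2275 − 0.08·31.3650 ≈ 2.7183.

c_gold ≈ 2.7183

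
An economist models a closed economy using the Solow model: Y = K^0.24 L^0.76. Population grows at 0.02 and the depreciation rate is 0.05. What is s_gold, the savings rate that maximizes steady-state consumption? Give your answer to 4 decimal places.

Break-even investment rate: n + δ = 0.02 + 0.05 = 0.07.
At the golden rule MPK = n+δ, and in any Cobb-Douglas steady state s = (n+δ)·k/y = MPK·k/y = capital's share 0.24.

s_gold = 0.2400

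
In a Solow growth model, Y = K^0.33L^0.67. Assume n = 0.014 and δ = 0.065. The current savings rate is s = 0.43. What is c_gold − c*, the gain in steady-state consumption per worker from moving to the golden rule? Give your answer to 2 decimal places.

n + δ = 0.014 + 0.065 = 0.079.
Current steady state (s = 0.43): k* = (0.43/0.079)^(1/0.67) ≈ 12.5392, y* = 12.5392^0.33 ≈ 2.3037, c* = (1−0.43)·2.3037 ≈ 1.3131.
At the golden rule the marginal product of capital equals n+δ: 0.33·k^(0.33−1) = 0.079. Solving, k_gold = (0.33/0.079)^(1/0.67) ≈ 8.4469.
y_gold = 8.4469^0.33 ≈ 2.0221, c_gold = y_gold − 0.079·k_gold ≈ 1.3548.
Gain: Δc = 1.3548 − 1.3131 ≈ 0.0417.

Δc ≈ 0.04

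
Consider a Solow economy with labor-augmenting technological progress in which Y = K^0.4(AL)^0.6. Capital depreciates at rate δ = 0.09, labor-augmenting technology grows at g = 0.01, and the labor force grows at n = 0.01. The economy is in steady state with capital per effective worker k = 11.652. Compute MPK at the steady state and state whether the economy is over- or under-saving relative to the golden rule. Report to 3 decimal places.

over-saving; MPK ≈ 0.092

Capital per effective worker breaks even when investment replaces (n + g + δ)·k; here n + g + δ = 0.11.
MPK = 0.4·k^(0.4−1) = 0.4·11.652^(-0.6) ≈ 0.0917.
MPK < 0.11, so the economy is dynamically inefficient (over-saving).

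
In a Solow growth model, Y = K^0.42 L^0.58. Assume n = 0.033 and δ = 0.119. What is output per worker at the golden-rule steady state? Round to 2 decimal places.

n + δ = 0.033 + 0.119 = 0.152.
Setting f'(k) = n+δ gives 0.42·k^(0.42−1) = 0.152, hence k_gold = (0.42/0.152)^(1/0.58) ≈ 5.7683.
Output: y_gold = k_gold^0.42 = 5.7683^0.42 ≈ 2.0876.

y_gold ≈ 2.09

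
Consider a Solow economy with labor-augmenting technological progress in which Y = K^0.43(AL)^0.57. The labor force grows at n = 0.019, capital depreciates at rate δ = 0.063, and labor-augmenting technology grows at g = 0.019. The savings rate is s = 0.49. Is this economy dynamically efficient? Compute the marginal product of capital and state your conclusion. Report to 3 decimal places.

dynamically inefficient; MPK ≈ 0.089

Capital per effective worker breaks even when investment replaces (n + g + δ)·k; here n + g + δ = 0.101.
Steady-state k*: s·k^0.43 = 0.101·k gives k* = (0.49/0.101)^(1/0.57) ≈ 15.9694.
MPK = 0.43·15.9694^(-0.57) ≈ 0.0886.
MPK < n+g+δ = 0.101, so the economy is dynamically inefficient (over-saving).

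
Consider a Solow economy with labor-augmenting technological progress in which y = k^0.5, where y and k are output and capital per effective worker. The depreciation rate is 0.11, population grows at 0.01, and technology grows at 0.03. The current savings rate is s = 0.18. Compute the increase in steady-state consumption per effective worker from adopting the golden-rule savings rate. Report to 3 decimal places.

n + g + δ = 0.01 + 0.03 + 0.11 = 0.15.
Current steady state (s = 0.18): k* = (0.18/0.15)^(1/0.5) ≈ 1.4400, y* = 1.4400^0.5 ≈ 1.2000, c* = (1−0.18)·1.2000 ≈ 0.9840.
Golden rule sets MPK = n+g+δ: 0.5·k^(0.5−1) = 0.15, so k_gold = (0.5/0.15)^(1/0.5) ≈ 11.1111.
y_gold = 11.1111^0.5 ≈ 3.3333, c_gold = y_gold − 0.15·k_gold ≈ 1.6667.
Gain: Δc = 1.6667 − 0.9840 ≈ 0.6827.

Δc ≈ 0.683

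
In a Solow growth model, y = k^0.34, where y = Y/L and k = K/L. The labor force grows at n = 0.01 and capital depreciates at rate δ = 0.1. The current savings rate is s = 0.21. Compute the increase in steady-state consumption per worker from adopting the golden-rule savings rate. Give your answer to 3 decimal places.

Δc ≈ 0.078

Capital per worker breaks even when investment replaces (n + δ)·k; here n + δ = 0.11.
Current steady state (s = 0.21): k* = (0.21/0.11)^(1/0.66) ≈ 2.6638, y* = 2.6638^0.34 ≈ 1.3953, c* = (1−0.21)·1.3953 ≈ 1.1023.
Maximizing c = f(k) − (n+δ)·k gives f'(k) = n+δ, i.e. 0.34·k^(0.34−1) = 0.11, so k_gold = (0.34/0.11)^(1/0.66) ≈ 5.5278.
y_gold = 5.5278^0.34 ≈ 1.7884, c_gold = y_gold − 0.11·k_gold ≈ 1.1804.
Gain: Δc = 1.1804 − 1.1023 ≈ 0.0781.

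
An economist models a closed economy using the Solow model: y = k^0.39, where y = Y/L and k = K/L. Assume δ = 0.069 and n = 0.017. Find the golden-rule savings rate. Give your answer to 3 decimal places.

Break-even investment rate: n + δ = 0.017 + 0.069 = 0.086.
At the golden rule MPK = n+δ, and in any Cobb-Douglas steady state s = (n+δ)·k/y = MPK·k/y = capital's share 0.39.

s_gold = 0.390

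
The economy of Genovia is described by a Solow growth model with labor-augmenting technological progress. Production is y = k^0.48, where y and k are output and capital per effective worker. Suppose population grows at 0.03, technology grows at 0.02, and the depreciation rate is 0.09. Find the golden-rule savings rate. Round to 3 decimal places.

n + g + δ = 0.03 + 0.02 + 0.09 = 0.14.
At the golden rule MPK = n+g+δ, and in any Cobb-Douglas steady state s = (n+g+δ)·k/y = MPK·k/y = capital's share 0.48.

s_gold = 0.480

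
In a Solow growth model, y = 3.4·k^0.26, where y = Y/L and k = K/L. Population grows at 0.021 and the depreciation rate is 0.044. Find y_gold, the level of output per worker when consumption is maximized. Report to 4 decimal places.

n + δ = 0.021 + 0.044 = 0.065.
Maximizing c = f(k) − (n+δ)·k gives f'(k) = n+δ, i.e. 0.26·3.4·k^(0.26−1) = 0.065, so k_gold = (0.26·3.4/0.065)^(1/0.74) ≈ 34.0259.
Output: y_gold = 3.4·k_gold^0.26 = 3.4·34.0259^0.26 ≈ 8.5065.

y_gold ≈ 8.5065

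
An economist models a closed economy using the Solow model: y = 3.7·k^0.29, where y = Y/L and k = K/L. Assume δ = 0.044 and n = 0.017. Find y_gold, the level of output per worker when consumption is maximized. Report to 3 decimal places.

The effective depreciation rate is n + δ = 0.017 + 0.044 = 0.061.
Setting f'(k) = n+δ gives 0.29·3.7·k^(0.29−1) = 0.061, hence k_gold = (0.29·3.7/0.061)^(1/0.71) ≈ 56.7416.
Output: y_gold = 3.7·k_gold^0.29 = 3.7·56.7416^0.29 ≈ 11.9353.

y_gold ≈ 11.935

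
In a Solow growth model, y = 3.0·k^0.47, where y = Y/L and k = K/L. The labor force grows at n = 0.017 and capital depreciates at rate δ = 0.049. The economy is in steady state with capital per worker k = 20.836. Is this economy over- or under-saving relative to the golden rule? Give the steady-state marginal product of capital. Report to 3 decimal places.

under-saving; MPK ≈ 0.282

n + δ = 0.017 + 0.049 = 0.066.
MPK = 0.47·3.0·k^(0.47−1) = 0.47·3.0·20.836^(-0.53) ≈ 0.2820.
MPK > 0.066, so the economy is dynamically efficient (under-saving).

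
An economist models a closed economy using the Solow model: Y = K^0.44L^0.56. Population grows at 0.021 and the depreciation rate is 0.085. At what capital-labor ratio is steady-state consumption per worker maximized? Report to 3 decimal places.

The effective depreciation rate is n + δ = 0.021 + 0.085 = 0.106.
Maximizing c = f(k) − (n+δ)·k gives f'(k) = n+δ, i.e. 0.44·k^(0.44−1) = 0.106, so k_gold = (0.44/0.106)^(1/0.56) ≈ 12.7009.

k_gold ≈ 12.701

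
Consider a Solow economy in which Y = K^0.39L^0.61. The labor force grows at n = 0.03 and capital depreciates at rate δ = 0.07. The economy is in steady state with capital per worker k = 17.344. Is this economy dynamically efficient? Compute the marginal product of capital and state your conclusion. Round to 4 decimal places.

n + δ = 0.03 + 0.07 = 0.1.
MPK = 0.39·k^(0.39−1) = 0.39·17.344^(-0.61) ≈ 0.0684.
MPK < 0.1, so the economy is dynamically inefficient (over-saving).

dynamically inefficient; MPK ≈ 0.0684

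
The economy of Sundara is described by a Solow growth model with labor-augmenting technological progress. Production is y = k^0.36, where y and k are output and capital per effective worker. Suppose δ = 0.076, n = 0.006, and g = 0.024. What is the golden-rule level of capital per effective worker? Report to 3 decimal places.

n + g + δ = 0.006 + 0.024 + 0.076 = 0.106.
Setting f'(k) = n+g+δ gives 0.36·k^(0.36−1) = 0.106, hence k_gold = (0.36/0.106)^(1/0.64) ≈ 6.7559.

k_gold ≈ 6.756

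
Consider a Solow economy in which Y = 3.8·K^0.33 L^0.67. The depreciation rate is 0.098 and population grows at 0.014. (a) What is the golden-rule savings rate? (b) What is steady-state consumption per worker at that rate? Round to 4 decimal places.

n + δ = 0.014 + 0.098 = 0.112.
For Cobb-Douglas, s_gold equals capital's share: s_gold = 0.33.
At the golden rule the marginal product of capital equals n+δ: 0.33·3.8·k^(0.33−1) = 0.112. Solving, k_gold = (0.33·3.8/0.112)^(1/0.67) ≈ 36.7951.
y_gold = 3.8·36.7951^0.33 ≈ 12.4880; c_gold = (1−0.33)·y_gold ≈ 8.3670.

(a) s_gold = 0.3300; (b) c_gold ≈ 8.3670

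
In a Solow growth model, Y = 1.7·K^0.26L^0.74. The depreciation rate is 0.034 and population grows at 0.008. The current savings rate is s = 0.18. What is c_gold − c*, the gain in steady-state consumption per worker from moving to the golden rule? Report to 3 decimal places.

Capital per worker breaks even when investment replaces (n + δ)·k; here n + δ = 0.042.
Current steady state (s = 0.18): k* = (0.18·1.7/0.042)^(1/0.74) ≈ 14.6387, y* = 1.7·14.6387^0.26 ≈ 3.4157, c* = (1−0.18)·3.4157 ≈ 2.8009.
Golden rule sets MPK = n+δ: 0.26·1.7·k^(0.26−1) = 0.042, so k_gold = (0.26·1.7/0.042)^(1/0.74) ≈ 24.0611.
y_gold = 1.7·24.0611^0.26 ≈ 3.8868, c_gold = y_gold − 0.042·k_gold ≈ 2.8762.
Gain: Δc = 2.8762 − 2.8009 ≈ 0.0753.

Δc ≈ 0.075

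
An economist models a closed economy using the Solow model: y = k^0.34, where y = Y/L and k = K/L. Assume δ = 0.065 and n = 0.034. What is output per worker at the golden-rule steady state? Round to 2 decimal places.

y_gold ≈ 1.89

Break-even investment rate: n + δ = 0.034 + 0.065 = 0.099.
At the golden rule the marginal product of capital equals n+δ: 0.34·k^(0.34−1) = 0.099. Solving, k_gold = (0.34/0.099)^(1/0.66) ≈ 6.4846.
Output: y_gold = k_gold^0.34 = 6.4846^0.34 ≈ 1.8882.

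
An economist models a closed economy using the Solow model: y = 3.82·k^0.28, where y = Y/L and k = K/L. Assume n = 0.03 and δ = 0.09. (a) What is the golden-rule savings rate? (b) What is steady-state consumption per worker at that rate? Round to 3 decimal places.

Break-even investment rate: n + δ = 0.03 + 0.09 = 0.12.
For Cobb-Douglas, s_gold equals capital's share: s_gold = 0.28.
At the golden rule the marginal product of capital equals n+δ: 0.28·3.82·k^(0.28−1) = 0.12. Solving, k_gold = (0.28·3.82/0.12)^(1/0.72) ≈ 20.8689.
y_gold = 3.82·20.8689^0.28 ≈ 8.9438; c_gold = (1−0.28)·y_gold ≈ 6.4396.

(a) s_gold = 0.280; (b) c_gold ≈ 6.440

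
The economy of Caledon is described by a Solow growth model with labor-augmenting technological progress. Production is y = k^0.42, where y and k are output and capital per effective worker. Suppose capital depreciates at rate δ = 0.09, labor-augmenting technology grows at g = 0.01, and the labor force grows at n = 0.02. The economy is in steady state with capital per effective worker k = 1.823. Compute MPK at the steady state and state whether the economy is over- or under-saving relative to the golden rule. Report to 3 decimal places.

Break-even investment rate: n + g + δ = 0.02 + 0.01 + 0.09 = 0.12.
MPK = 0.42·k^(0.42−1) = 0.42·1.823^(-0.58) ≈ 0.2965.
MPK > 0.12, so the economy is dynamically efficient (under-saving).

under-saving; MPK ≈ 0.296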